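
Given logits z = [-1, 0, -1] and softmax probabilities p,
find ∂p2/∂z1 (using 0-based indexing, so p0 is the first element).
∂p2/∂z1 = -0.1221

p = softmax(z) = [0.2119, 0.5761, 0.2119]
p2 = 0.2119, p1 = 0.5761

∂p2/∂z1 = -p2 × p1 = -0.2119 × 0.5761 = -0.1221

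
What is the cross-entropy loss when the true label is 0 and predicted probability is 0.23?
L = 0.2614

L = -0·log(0.23) - 1·log(0.77) = -log(0.77) = 0.2614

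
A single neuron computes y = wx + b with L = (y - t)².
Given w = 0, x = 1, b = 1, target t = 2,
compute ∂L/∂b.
∂L/∂b = -2

y = wx + b = (0)(1) + 1 = 1
∂L/∂y = 2(y - t) = 2(1 - 2) = -2
∂y/∂b = 1
∂L/∂b = ∂L/∂y · ∂y/∂b = -2 × 1 = -2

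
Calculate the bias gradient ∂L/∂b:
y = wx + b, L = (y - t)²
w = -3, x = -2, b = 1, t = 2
∂L/∂b = 10

y = wx + b = (-3)(-2) + 1 = 7
∂L/∂y = 2(y - t) = 2(7 - 2) = 10
∂y/∂b = 1
∂L/∂b = ∂L/∂y · ∂y/∂b = 10 × 1 = 10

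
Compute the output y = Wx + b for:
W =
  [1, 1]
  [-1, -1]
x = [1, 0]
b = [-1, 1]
y = [0, 0]

Wx = [1×1 + 1×0, -1×1 + -1×0]
   = [1, -1]
y = Wx + b = [1 + -1, -1 + 1] = [0, 0]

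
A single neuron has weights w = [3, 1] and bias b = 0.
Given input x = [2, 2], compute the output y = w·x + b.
y = 8

y = (3)(2) + (1)(2) + 0 = 8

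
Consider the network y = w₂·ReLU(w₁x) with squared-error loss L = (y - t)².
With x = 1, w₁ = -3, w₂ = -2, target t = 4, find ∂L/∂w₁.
∂L/∂w₁ = 0

Forward pass:
z = w₁x = -3×1 = -3
h = ReLU(-3) = 0
y = w₂h = -2×0 = 0

Backward pass:
∂L/∂y = 2(y - t) = 2(0 - 4) = -8
∂y/∂h = w₂ = -2
∂h/∂z = 0 (ReLU derivative)
∂z/∂w₁ = x = 1

∂L/∂w₁ = -8 × -2 × 0 × 1 = 0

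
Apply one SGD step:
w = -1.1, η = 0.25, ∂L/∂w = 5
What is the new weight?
w_new = -2.35

w_new = w - η·∂L/∂w = -1.1 - 0.25×(5) = -1.1 - (1.25) = -2.35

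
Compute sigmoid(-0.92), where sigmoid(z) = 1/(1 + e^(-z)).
0.285

sigmoid(-0.92) = 1/(1 + e^(0.92)) = 1/(1 + 2.509) = 0.285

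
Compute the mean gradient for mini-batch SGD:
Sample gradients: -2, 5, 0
Average gradient = 1

Average = (1/3)(-2 + 5 + 0) = 3/3 = 1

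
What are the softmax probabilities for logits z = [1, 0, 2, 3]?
p = [0.0871, 0.0321, 0.2369, 0.6439]

exp(z) = [2.718, 1, 7.389, 20.09]
Sum = 31.19
p = [0.0871, 0.0321, 0.2369, 0.6439]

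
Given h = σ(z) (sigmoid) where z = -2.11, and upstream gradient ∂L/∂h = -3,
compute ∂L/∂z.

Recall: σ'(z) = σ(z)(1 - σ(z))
∂L/∂z = -0.2893

σ(-2.11) = 0.1081
σ'(-2.11) = σ(-2.11)(1 - σ(-2.11)) = 0.1081 × 0.8919 = 0.09644
∂L/∂z = ∂L/∂h · σ'(z) = -3 × 0.09644 = -0.2893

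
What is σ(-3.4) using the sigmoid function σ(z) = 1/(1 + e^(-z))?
0.0323

sigmoid(-3.4) = 1/(1 + e^(3.4)) = 1/(1 + 29.96) = 0.0323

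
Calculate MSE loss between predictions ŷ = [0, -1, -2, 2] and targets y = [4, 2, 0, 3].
MSE = 7.5

MSE = (1/4)((0-4)² + (-1-2)² + (-2-0)² + (2-3)²) = (1/4)(16 + 9 + 4 + 1) = 7.5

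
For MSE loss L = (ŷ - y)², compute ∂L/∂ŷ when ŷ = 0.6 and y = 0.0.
∂L/∂ŷ = 1.2

∂L/∂ŷ = 2(ŷ - y) = 2(0.6 - 0.0) = 2(0.6) = 1.2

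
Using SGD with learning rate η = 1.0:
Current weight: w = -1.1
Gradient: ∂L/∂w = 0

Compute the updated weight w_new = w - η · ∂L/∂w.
w_new = -1.1

w_new = w - η·∂L/∂w = -1.1 - 1.0×(0) = -1.1 - (0) = -1.1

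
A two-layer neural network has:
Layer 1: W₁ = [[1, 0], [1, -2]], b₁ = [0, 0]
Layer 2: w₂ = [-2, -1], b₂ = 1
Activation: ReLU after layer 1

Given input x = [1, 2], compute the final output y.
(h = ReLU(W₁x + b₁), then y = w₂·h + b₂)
y = -1

Layer 1 pre-activation: z₁ = [1, -3]
After ReLU: h = [1, 0]
Layer 2 output: y = -2×1 + -1×0 + 1 = -1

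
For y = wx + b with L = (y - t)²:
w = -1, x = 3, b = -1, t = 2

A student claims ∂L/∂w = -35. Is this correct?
Incorrect

y = (-1)(3) + -1 = -4
∂L/∂y = 2(y - t) = 2(-4 - 2) = -12
∂y/∂w = x = 3
∂L/∂w = -12 × 3 = -36

Claimed value: -35
Incorrect: The correct gradient is -36.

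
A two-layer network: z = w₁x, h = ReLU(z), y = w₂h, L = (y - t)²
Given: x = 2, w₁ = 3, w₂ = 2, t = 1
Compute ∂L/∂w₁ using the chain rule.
∂L/∂w₁ = 88

Forward pass:
z = w₁x = 3×2 = 6
h = ReLU(6) = 6
y = w₂h = 2×6 = 12

Backward pass:
∂L/∂y = 2(y - t) = 2(12 - 1) = 22
∂y/∂h = w₂ = 2
∂h/∂z = 1 (ReLU derivative)
∂z/∂w₁ = x = 2

∂L/∂w₁ = 22 × 2 × 1 × 2 = 88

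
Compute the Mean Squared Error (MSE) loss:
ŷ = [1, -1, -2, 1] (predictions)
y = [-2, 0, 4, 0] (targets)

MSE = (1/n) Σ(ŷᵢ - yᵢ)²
MSE = 11.75

MSE = (1/4)((1--2)² + (-1-0)² + (-2-4)² + (1-0)²) = (1/4)(9 + 1 + 36 + 1) = 11.75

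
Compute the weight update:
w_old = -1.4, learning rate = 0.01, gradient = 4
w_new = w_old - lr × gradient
w_new = -1.44

w_new = w - η·∂L/∂w = -1.4 - 0.01×(4) = -1.4 - (0.04) = -1.44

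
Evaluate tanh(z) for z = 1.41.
0.8875

tanh(1.41) = (e^(1.41) - e^(-1.41))/(e^(1.41) + e^(-1.41)) = 0.8875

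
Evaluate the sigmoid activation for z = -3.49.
0.0296

sigmoid(-3.49) = 1/(1 + e^(3.49)) = 1/(1 + 32.79) = 0.0296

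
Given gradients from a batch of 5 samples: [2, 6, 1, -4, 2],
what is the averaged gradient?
Average gradient = 1.4

Average = (1/5)(2 + 6 + 1 + -4 + 2) = 7/5 = 1.4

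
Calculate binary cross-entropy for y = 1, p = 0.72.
L = 0.3285

L = -1·log(0.72) - 0·log(0.28) = -log(0.72) = 0.3285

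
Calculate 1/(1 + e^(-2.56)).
0.9282

sigmoid(2.56) = 1/(1 + e^(-2.56)) = 1/(1 + 0.0773) = 0.9282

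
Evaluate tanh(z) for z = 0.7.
0.6044

tanh(0.7) = (e^(0.7) - e^(-0.7))/(e^(0.7) + e^(-0.7)) = 0.6044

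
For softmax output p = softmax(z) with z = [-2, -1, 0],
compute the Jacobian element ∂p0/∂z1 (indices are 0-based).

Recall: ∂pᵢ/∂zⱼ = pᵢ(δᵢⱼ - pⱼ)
∂p0/∂z1 = -0.02203

p = softmax(z) = [0.09003, 0.2447, 0.6652]
p0 = 0.09003, p1 = 0.2447

∂p0/∂z1 = -p0 × p1 = -0.09003 × 0.2447 = -0.02203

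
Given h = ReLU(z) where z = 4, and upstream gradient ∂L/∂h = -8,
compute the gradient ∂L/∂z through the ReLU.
∂L/∂z = -8

h = ReLU(4) = 4
Since z > 0: ∂h/∂z = 1
∂L/∂z = ∂L/∂h · ∂h/∂z = -8 × 1 = -8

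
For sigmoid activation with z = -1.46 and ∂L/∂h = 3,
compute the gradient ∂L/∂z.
∂L/∂z = 0.4588

σ(-1.46) = 0.1885
σ'(-1.46) = σ(-1.46)(1 - σ(-1.46)) = 0.1885 × 0.8115 = 0.1529
∂L/∂z = ∂L/∂h · σ'(z) = 3 × 0.1529 = 0.4588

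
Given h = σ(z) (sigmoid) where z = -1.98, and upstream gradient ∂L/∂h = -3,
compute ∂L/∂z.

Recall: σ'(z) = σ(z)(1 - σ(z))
∂L/∂z = -0.3198

σ(-1.98) = 0.1213
σ'(-1.98) = σ(-1.98)(1 - σ(-1.98)) = 0.1213 × 0.8787 = 0.1066
∂L/∂z = ∂L/∂h · σ'(z) = -3 × 0.1066 = -0.3198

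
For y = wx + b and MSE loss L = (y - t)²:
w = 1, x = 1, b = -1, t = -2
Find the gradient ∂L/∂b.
∂L/∂b = 4

y = wx + b = (1)(1) + -1 = 0
∂L/∂y = 2(y - t) = 2(0 - -2) = 4
∂y/∂b = 1
∂L/∂b = ∂L/∂y · ∂y/∂b = 4 × 1 = 4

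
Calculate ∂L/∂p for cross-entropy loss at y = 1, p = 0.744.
∂L/∂p = -1.344

∂L/∂p = -y/p + (1-y)/(1-p) = -1/0.744 + 0 = -1.344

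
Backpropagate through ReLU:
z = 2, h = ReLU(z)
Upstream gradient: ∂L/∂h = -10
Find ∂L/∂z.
∂L/∂z = -10

h = ReLU(2) = 2
Since z > 0: ∂h/∂z = 1
∂L/∂z = ∂L/∂h · ∂h/∂z = -10 × 1 = -10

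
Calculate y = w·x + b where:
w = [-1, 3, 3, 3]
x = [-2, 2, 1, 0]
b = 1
y = 12

y = (-1)(-2) + (3)(2) + (3)(1) + (3)(0) + 1 = 12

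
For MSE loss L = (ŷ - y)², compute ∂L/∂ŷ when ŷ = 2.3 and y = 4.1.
∂L/∂ŷ = -3.6

∂L/∂ŷ = 2(ŷ - y) = 2(2.3 - 4.1) = 2(-1.8) = -3.6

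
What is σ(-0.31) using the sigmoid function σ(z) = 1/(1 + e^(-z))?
0.4231

sigmoid(-0.31) = 1/(1 + e^(0.31)) = 1/(1 + 1.363) = 0.4231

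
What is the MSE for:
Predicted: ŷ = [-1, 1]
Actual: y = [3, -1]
MSE = 10

MSE = (1/2)((-1-3)² + (1--1)²) = (1/2)(16 + 4) = 10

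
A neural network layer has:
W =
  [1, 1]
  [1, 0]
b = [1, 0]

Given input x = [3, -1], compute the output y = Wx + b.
y = [3, 3]

Wx = [1×3 + 1×-1, 1×3 + 0×-1]
   = [2, 3]
y = Wx + b = [2 + 1, 3 + 0] = [3, 3]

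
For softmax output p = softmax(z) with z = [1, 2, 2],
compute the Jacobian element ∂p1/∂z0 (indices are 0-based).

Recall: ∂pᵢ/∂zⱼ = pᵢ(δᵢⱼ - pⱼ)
∂p1/∂z0 = -0.06561

p = softmax(z) = [0.1554, 0.4223, 0.4223]
p1 = 0.4223, p0 = 0.1554

∂p1/∂z0 = -p1 × p0 = -0.4223 × 0.1554 = -0.06561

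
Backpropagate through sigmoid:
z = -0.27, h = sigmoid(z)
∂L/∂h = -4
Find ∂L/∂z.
∂L/∂z = -0.982

σ(-0.27) = 0.4329
σ'(-0.27) = σ(-0.27)(1 - σ(-0.27)) = 0.4329 × 0.5671 = 0.2455
∂L/∂z = ∂L/∂h · σ'(z) = -4 × 0.2455 = -0.982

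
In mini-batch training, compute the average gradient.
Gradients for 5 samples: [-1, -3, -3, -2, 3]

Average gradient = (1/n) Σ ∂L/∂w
Average gradient = -1.2

Average = (1/5)(-1 + -3 + -3 + -2 + 3) = -6/5 = -1.2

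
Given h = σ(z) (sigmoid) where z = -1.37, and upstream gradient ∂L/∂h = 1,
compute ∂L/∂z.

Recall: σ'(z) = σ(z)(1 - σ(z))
∂L/∂z = 0.1616

σ(-1.37) = 0.2026
σ'(-1.37) = σ(-1.37)(1 - σ(-1.37)) = 0.2026 × 0.7974 = 0.1616
∂L/∂z = ∂L/∂h · σ'(z) = 1 × 0.1616 = 0.1616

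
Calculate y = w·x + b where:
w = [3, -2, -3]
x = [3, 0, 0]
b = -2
y = 7

y = (3)(3) + (-2)(0) + (-3)(0) + -2 = 7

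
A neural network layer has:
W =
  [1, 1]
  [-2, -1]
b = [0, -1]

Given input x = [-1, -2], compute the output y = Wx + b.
y = [-3, 3]

Wx = [1×-1 + 1×-2, -2×-1 + -1×-2]
   = [-3, 4]
y = Wx + b = [-3 + 0, 4 + -1] = [-3, 3]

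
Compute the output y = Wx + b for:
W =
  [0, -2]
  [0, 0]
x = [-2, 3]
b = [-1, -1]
y = [-7, -1]

Wx = [0×-2 + -2×3, 0×-2 + 0×3]
   = [-6, 0]
y = Wx + b = [-6 + -1, 0 + -1] = [-7, -1]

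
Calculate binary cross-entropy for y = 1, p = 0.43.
L = 0.844

L = -1·log(0.43) - 0·log(0.57) = -log(0.43) = 0.844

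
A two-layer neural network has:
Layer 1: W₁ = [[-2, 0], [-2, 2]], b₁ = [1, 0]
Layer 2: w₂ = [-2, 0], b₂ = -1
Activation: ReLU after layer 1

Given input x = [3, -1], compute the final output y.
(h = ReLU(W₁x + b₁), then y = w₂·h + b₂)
y = -1

Layer 1 pre-activation: z₁ = [-5, -8]
After ReLU: h = [0, 0]
Layer 2 output: y = -2×0 + 0×0 + -1 = -1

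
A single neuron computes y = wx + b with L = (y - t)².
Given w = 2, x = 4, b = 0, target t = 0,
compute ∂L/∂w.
∂L/∂w = 64

y = wx + b = (2)(4) + 0 = 8
∂L/∂y = 2(y - t) = 2(8 - 0) = 16
∂y/∂w = x = 4
∂L/∂w = ∂L/∂y · ∂y/∂w = 16 × 4 = 64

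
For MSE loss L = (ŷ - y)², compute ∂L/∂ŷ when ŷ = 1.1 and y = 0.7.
∂L/∂ŷ = 0.8

∂L/∂ŷ = 2(ŷ - y) = 2(1.1 - 0.7) = 2(0.4) = 0.8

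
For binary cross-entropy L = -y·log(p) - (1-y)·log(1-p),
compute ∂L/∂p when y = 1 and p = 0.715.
∂L/∂p = -1.399

∂L/∂p = -y/p + (1-y)/(1-p) = -1/0.715 + 0 = -1.399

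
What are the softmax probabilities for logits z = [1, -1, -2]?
p = [0.8438, 0.1142, 0.042]

exp(z) = [2.718, 0.3679, 0.1353]
Sum = 3.221
p = [0.8438, 0.1142, 0.042]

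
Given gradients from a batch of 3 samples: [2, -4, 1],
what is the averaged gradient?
Average gradient = -0.3333

Average = (1/3)(2 + -4 + 1) = -1/3 = -0.3333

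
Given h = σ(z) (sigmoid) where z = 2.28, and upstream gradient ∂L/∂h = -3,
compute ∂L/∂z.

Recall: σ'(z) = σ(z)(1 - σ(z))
∂L/∂z = -0.2525

σ(2.28) = 0.9072
σ'(2.28) = σ(2.28)(1 - σ(2.28)) = 0.9072 × 0.09279 = 0.08418
∂L/∂z = ∂L/∂h · σ'(z) = -3 × 0.08418 = -0.2525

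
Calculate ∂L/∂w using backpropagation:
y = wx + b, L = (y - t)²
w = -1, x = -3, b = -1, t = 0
∂L/∂w = -12

y = wx + b = (-1)(-3) + -1 = 2
∂L/∂y = 2(y - t) = 2(2 - 0) = 4
∂y/∂w = x = -3
∂L/∂w = ∂L/∂y · ∂y/∂w = 4 × -3 = -12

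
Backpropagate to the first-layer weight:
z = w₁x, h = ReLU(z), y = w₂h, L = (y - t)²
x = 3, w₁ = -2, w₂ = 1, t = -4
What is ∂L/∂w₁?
∂L/∂w₁ = 0

Forward pass:
z = w₁x = -2×3 = -6
h = ReLU(-6) = 0
y = w₂h = 1×0 = 0

Backward pass:
∂L/∂y = 2(y - t) = 2(0 - -4) = 8
∂y/∂h = w₂ = 1
∂h/∂z = 0 (ReLU derivative)
∂z/∂w₁ = x = 3

∂L/∂w₁ = 8 × 1 × 0 × 3 = 0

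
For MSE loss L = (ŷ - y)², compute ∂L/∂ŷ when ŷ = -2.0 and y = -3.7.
∂L/∂ŷ = 3.4

∂L/∂ŷ = 2(ŷ - y) = 2(-2.0 - -3.7) = 2(1.7) = 3.4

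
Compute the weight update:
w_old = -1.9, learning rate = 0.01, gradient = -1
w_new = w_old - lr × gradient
w_new = -1.89

w_new = w - η·∂L/∂w = -1.9 - 0.01×(-1) = -1.9 - (-0.01) = -1.89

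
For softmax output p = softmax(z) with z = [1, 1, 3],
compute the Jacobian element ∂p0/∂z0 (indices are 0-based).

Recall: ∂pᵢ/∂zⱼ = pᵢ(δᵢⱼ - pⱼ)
∂p0/∂z0 = 0.09516

p = softmax(z) = [0.1065, 0.1065, 0.787]
p0 = 0.1065

∂p0/∂z0 = p0(1 - p0) = 0.1065 × (1 - 0.1065) = 0.09516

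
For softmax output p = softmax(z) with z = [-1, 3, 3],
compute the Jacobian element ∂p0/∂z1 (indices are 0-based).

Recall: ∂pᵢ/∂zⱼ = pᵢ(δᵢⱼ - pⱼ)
∂p0/∂z1 = -0.004496

p = softmax(z) = [0.009075, 0.4955, 0.4955]
p0 = 0.009075, p1 = 0.4955

∂p0/∂z1 = -p0 × p1 = -0.009075 × 0.4955 = -0.004496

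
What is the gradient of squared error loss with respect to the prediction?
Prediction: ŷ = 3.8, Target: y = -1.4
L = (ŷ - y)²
∂L/∂ŷ = 10.4

∂L/∂ŷ = 2(ŷ - y) = 2(3.8 - -1.4) = 2(5.2) = 10.4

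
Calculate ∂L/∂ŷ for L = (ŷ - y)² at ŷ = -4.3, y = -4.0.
∂L/∂ŷ = -0.6

∂L/∂ŷ = 2(ŷ - y) = 2(-4.3 - -4.0) = 2(-0.3) = -0.6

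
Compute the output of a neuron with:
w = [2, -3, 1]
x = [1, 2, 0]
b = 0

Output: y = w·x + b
y = -4

y = (2)(1) + (-3)(2) + (1)(0) + 0 = -4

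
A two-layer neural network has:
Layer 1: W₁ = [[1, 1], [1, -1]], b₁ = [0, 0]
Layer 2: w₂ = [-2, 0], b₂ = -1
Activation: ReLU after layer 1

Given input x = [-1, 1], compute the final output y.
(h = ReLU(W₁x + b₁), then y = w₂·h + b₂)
y = -1

Layer 1 pre-activation: z₁ = [0, -2]
After ReLU: h = [0, 0]
Layer 2 output: y = -2×0 + 0×0 + -1 = -1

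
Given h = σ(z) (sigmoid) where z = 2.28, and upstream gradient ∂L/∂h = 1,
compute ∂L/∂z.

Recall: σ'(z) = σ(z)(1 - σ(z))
∂L/∂z = 0.08418

σ(2.28) = 0.9072
σ'(2.28) = σ(2.28)(1 - σ(2.28)) = 0.9072 × 0.09279 = 0.08418
∂L/∂z = ∂L/∂h · σ'(z) = 1 × 0.08418 = 0.08418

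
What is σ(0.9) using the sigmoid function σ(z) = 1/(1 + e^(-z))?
0.7109

sigmoid(0.9) = 1/(1 + e^(-0.9)) = 1/(1 + 0.4066) = 0.7109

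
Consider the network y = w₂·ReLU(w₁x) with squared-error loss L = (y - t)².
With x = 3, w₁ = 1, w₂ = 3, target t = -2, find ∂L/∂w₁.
∂L/∂w₁ = 198

Forward pass:
z = w₁x = 1×3 = 3
h = ReLU(3) = 3
y = w₂h = 3×3 = 9

Backward pass:
∂L/∂y = 2(y - t) = 2(9 - -2) = 22
∂y/∂h = w₂ = 3
∂h/∂z = 1 (ReLU derivative)
∂z/∂w₁ = x = 3

∂L/∂w₁ = 22 × 3 × 1 × 3 = 198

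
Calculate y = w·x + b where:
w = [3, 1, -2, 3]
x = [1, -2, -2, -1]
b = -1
y = 1

y = (3)(1) + (1)(-2) + (-2)(-2) + (3)(-1) + -1 = 1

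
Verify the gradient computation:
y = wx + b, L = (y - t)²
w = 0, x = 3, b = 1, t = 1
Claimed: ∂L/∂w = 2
Incorrect

y = (0)(3) + 1 = 1
∂L/∂y = 2(y - t) = 2(1 - 1) = 0
∂y/∂w = x = 3
∂L/∂w = 0 × 3 = 0

Claimed value: 2
Incorrect: The correct gradient is 0.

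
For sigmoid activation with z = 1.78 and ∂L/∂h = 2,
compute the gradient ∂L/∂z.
∂L/∂z = 0.247

σ(1.78) = 0.8557
σ'(1.78) = σ(1.78)(1 - σ(1.78)) = 0.8557 × 0.1443 = 0.1235
∂L/∂z = ∂L/∂h · σ'(z) = 2 × 0.1235 = 0.247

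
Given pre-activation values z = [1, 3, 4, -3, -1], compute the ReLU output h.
h = [1, 3, 4, 0, 0]

ReLU applied element-wise: max(0,1)=1, max(0,3)=3, max(0,4)=4, max(0,-3)=0, max(0,-1)=0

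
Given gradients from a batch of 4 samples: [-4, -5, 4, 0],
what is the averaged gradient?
Average gradient = -1.25

Average = (1/4)(-4 + -5 + 4 + 0) = -5/4 = -1.25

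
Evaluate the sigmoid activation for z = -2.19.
0.1007

sigmoid(-2.19) = 1/(1 + e^(2.19)) = 1/(1 + 8.935) = 0.1007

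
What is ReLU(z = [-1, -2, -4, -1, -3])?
h = [0, 0, 0, 0, 0]

ReLU applied element-wise: max(0,-1)=0, max(0,-2)=0, max(0,-4)=0, max(0,-1)=0, max(0,-3)=0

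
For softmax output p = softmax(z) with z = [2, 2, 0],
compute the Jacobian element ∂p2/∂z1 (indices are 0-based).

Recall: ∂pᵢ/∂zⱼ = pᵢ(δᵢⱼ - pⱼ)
∂p2/∂z1 = -0.02968

p = softmax(z) = [0.4683, 0.4683, 0.06338]
p2 = 0.06338, p1 = 0.4683

∂p2/∂z1 = -p2 × p1 = -0.06338 × 0.4683 = -0.02968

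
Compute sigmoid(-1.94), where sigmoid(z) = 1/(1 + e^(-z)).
0.1256

sigmoid(-1.94) = 1/(1 + e^(1.94)) = 1/(1 + 6.959) = 0.1256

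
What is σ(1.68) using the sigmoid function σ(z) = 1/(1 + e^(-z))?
0.8429

sigmoid(1.68) = 1/(1 + e^(-1.68)) = 1/(1 + 0.1864) = 0.8429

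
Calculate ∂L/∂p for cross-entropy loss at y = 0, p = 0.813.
∂L/∂p = 5.348

∂L/∂p = -y/p + (1-y)/(1-p) = 0 + 1/0.187 = 5.348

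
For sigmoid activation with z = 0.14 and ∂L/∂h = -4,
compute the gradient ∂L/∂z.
∂L/∂z = -0.9951

σ(0.14) = 0.5349
σ'(0.14) = σ(0.14)(1 - σ(0.14)) = 0.5349 × 0.4651 = 0.2488
∂L/∂z = ∂L/∂h · σ'(z) = -4 × 0.2488 = -0.9951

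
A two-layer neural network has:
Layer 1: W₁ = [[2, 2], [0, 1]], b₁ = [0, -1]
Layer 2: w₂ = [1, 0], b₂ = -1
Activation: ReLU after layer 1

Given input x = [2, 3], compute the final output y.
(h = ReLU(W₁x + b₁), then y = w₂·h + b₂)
y = 9

Layer 1 pre-activation: z₁ = [10, 2]
After ReLU: h = [10, 2]
Layer 2 output: y = 1×10 + 0×2 + -1 = 9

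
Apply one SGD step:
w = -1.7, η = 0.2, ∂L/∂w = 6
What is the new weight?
w_new = -2.9

w_new = w - η·∂L/∂w = -1.7 - 0.2×(6) = -1.7 - (1.2) = -2.9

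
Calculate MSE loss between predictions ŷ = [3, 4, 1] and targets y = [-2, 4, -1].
MSE = 9.667

MSE = (1/3)((3--2)² + (4-4)² + (1--1)²) = (1/3)(25 + 0 + 4) = 9.667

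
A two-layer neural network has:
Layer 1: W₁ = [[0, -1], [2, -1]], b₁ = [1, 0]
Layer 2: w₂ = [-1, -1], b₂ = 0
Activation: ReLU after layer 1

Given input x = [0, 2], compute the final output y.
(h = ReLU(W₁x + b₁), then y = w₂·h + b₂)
y = 0

Layer 1 pre-activation: z₁ = [-1, -2]
After ReLU: h = [0, 0]
Layer 2 output: y = -1×0 + -1×0 + 0 = 0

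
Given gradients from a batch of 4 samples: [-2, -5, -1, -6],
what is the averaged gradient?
Average gradient = -3.5

Average = (1/4)(-2 + -5 + -1 + -6) = -14/4 = -3.5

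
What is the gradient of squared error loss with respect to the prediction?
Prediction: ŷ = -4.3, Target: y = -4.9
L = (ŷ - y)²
∂L/∂ŷ = 1.2

∂L/∂ŷ = 2(ŷ - y) = 2(-4.3 - -4.9) = 2(0.6) = 1.2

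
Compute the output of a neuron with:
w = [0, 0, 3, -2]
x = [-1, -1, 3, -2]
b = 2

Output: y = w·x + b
y = 15

y = (0)(-1) + (0)(-1) + (3)(3) + (-2)(-2) + 2 = 15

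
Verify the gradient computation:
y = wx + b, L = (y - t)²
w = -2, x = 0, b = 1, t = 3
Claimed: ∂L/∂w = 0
Correct

y = (-2)(0) + 1 = 1
∂L/∂y = 2(y - t) = 2(1 - 3) = -4
∂y/∂w = x = 0
∂L/∂w = -4 × 0 = 0

Claimed value: 0
Correct: The correct gradient is 0.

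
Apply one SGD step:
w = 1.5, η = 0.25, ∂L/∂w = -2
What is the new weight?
w_new = 2

w_new = w - η·∂L/∂w = 1.5 - 0.25×(-2) = 1.5 - (-0.5) = 2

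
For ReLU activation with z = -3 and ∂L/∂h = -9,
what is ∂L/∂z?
∂L/∂z = 0

h = ReLU(-3) = 0
Since z < 0: ∂h/∂z = 0
∂L/∂z = ∂L/∂h · ∂h/∂z = -9 × 0 = 0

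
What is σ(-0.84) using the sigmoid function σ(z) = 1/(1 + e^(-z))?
0.3015

sigmoid(-0.84) = 1/(1 + e^(0.84)) = 1/(1 + 2.316) = 0.3015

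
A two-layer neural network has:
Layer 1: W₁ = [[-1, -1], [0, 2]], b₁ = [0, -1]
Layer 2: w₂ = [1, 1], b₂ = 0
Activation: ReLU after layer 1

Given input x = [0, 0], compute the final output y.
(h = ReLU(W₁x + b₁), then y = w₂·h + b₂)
y = 0

Layer 1 pre-activation: z₁ = [0, -1]
After ReLU: h = [0, 0]
Layer 2 output: y = 1×0 + 1×0 + 0 = 0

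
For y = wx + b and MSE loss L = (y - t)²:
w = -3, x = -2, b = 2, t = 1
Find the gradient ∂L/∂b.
∂L/∂b = 14

y = wx + b = (-3)(-2) + 2 = 8
∂L/∂y = 2(y - t) = 2(8 - 1) = 14
∂y/∂b = 1
∂L/∂b = ∂L/∂y · ∂y/∂b = 14 × 1 = 14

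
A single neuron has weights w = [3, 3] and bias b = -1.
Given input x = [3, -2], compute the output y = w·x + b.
y = 2

y = (3)(3) + (3)(-2) + -1 = 2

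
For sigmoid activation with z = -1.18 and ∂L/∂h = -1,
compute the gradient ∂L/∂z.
∂L/∂z = -0.1798

σ(-1.18) = 0.2351
σ'(-1.18) = σ(-1.18)(1 - σ(-1.18)) = 0.2351 × 0.7649 = 0.1798
∂L/∂z = ∂L/∂h · σ'(z) = -1 × 0.1798 = -0.1798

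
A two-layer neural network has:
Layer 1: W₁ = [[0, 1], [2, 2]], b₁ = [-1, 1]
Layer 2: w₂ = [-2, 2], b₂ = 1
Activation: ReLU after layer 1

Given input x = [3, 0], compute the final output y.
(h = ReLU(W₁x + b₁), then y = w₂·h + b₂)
y = 15

Layer 1 pre-activation: z₁ = [-1, 7]
After ReLU: h = [0, 7]
Layer 2 output: y = -2×0 + 2×7 + 1 = 15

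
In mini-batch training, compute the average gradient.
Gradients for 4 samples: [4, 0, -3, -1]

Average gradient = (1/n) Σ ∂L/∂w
Average gradient = 0

Average = (1/4)(4 + 0 + -3 + -1) = 0/4 = 0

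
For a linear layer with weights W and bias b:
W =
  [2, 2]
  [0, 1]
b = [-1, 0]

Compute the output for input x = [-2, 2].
y = [-1, 2]

Wx = [2×-2 + 2×2, 0×-2 + 1×2]
   = [0, 2]
y = Wx + b = [0 + -1, 2 + 0] = [-1, 2]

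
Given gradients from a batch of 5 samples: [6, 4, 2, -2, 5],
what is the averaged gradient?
Average gradient = 3

Average = (1/5)(6 + 4 + 2 + -2 + 5) = 15/5 = 3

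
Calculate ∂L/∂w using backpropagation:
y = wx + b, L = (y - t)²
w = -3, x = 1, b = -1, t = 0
∂L/∂w = -8

y = wx + b = (-3)(1) + -1 = -4
∂L/∂y = 2(y - t) = 2(-4 - 0) = -8
∂y/∂w = x = 1
∂L/∂w = ∂L/∂y · ∂y/∂w = -8 × 1 = -8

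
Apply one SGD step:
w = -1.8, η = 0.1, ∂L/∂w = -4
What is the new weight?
w_new = -1.4

w_new = w - η·∂L/∂w = -1.8 - 0.1×(-4) = -1.8 - (-0.4) = -1.4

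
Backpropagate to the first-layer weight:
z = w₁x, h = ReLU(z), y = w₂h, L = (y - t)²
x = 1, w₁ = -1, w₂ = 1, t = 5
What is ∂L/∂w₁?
∂L/∂w₁ = 0

Forward pass:
z = w₁x = -1×1 = -1
h = ReLU(-1) = 0
y = w₂h = 1×0 = 0

Backward pass:
∂L/∂y = 2(y - t) = 2(0 - 5) = -10
∂y/∂h = w₂ = 1
∂h/∂z = 0 (ReLU derivative)
∂z/∂w₁ = x = 1

∂L/∂w₁ = -10 × 1 × 0 × 1 = 0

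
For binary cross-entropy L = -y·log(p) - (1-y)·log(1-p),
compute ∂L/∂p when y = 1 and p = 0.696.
∂L/∂p = -1.437

∂L/∂p = -y/p + (1-y)/(1-p) = -1/0.696 + 0 = -1.437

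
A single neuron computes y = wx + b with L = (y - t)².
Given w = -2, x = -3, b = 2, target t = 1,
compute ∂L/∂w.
∂L/∂w = -42

y = wx + b = (-2)(-3) + 2 = 8
∂L/∂y = 2(y - t) = 2(8 - 1) = 14
∂y/∂w = x = -3
∂L/∂w = ∂L/∂y · ∂y/∂w = 14 × -3 = -42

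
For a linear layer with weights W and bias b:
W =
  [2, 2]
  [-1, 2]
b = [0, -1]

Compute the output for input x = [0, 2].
y = [4, 3]

Wx = [2×0 + 2×2, -1×0 + 2×2]
   = [4, 4]
y = Wx + b = [4 + 0, 4 + -1] = [4, 3]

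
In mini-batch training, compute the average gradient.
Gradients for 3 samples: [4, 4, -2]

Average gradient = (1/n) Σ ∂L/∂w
Average gradient = 2

Average = (1/3)(4 + 4 + -2) = 6/3 = 2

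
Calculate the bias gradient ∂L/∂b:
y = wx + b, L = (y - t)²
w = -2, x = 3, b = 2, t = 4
∂L/∂b = -16

y = wx + b = (-2)(3) + 2 = -4
∂L/∂y = 2(y - t) = 2(-4 - 4) = -16
∂y/∂b = 1
∂L/∂b = ∂L/∂y · ∂y/∂b = -16 × 1 = -16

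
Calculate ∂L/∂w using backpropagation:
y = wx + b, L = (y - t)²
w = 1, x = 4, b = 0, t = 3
∂L/∂w = 8

y = wx + b = (1)(4) + 0 = 4
∂L/∂y = 2(y - t) = 2(4 - 3) = 2
∂y/∂w = x = 4
∂L/∂w = ∂L/∂y · ∂y/∂w = 2 × 4 = 8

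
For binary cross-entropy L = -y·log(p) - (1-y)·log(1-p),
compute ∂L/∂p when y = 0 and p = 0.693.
∂L/∂p = 3.257

∂L/∂p = -y/p + (1-y)/(1-p) = 0 + 1/0.307 = 3.257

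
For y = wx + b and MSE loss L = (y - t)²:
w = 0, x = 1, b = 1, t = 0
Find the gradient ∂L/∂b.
∂L/∂b = 2

y = wx + b = (0)(1) + 1 = 1
∂L/∂y = 2(y - t) = 2(1 - 0) = 2
∂y/∂b = 1
∂L/∂b = ∂L/∂y · ∂y/∂b = 2 × 1 = 2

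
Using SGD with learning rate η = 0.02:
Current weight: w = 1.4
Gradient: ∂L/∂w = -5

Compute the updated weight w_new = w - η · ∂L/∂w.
w_new = 1.5

w_new = w - η·∂L/∂w = 1.4 - 0.02×(-5) = 1.4 - (-0.1) = 1.5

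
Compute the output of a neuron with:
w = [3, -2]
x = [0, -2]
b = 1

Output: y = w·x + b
y = 5

y = (3)(0) + (-2)(-2) + 1 = 5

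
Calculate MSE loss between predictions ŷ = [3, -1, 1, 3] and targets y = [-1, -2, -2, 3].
MSE = 6.5

MSE = (1/4)((3--1)² + (-1--2)² + (1--2)² + (3-3)²) = (1/4)(16 + 1 + 9 + 0) = 6.5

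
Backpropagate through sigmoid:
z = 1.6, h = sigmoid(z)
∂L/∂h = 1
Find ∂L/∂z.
∂L/∂z = 0.1398

σ(1.6) = 0.832
σ'(1.6) = σ(1.6)(1 - σ(1.6)) = 0.832 × 0.168 = 0.1398
∂L/∂z = ∂L/∂h · σ'(z) = 1 × 0.1398 = 0.1398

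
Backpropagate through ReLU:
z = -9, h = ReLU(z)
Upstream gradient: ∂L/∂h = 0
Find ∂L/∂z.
∂L/∂z = 0

h = ReLU(-9) = 0
Since z < 0: ∂h/∂z = 0
∂L/∂z = ∂L/∂h · ∂h/∂z = 0 × 0 = 0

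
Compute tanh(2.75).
0.9919

tanh(2.75) = (e^(2.75) - e^(-2.75))/(e^(2.75) + e^(-2.75)) = 0.9919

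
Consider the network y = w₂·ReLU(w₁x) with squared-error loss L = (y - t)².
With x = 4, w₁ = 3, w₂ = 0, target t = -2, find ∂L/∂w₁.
∂L/∂w₁ = 0

Forward pass:
z = w₁x = 3×4 = 12
h = ReLU(12) = 12
y = w₂h = 0×12 = 0

Backward pass:
∂L/∂y = 2(y - t) = 2(0 - -2) = 4
∂y/∂h = w₂ = 0
∂h/∂z = 1 (ReLU derivative)
∂z/∂w₁ = x = 4

∂L/∂w₁ = 4 × 0 × 1 × 4 = 0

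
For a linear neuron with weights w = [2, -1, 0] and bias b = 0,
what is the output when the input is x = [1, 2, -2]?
y = 0

y = (2)(1) + (-1)(2) + (0)(-2) + 0 = 0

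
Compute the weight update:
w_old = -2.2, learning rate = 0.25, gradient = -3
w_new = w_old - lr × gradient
w_new = -1.45

w_new = w - η·∂L/∂w = -2.2 - 0.25×(-3) = -2.2 - (-0.75) = -1.45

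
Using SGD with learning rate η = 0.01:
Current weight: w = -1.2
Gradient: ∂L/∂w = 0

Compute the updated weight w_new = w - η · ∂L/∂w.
w_new = -1.2

w_new = w - η·∂L/∂w = -1.2 - 0.01×(0) = -1.2 - (0) = -1.2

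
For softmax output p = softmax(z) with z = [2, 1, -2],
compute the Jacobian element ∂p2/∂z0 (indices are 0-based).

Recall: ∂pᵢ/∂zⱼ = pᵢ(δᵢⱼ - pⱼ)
∂p2/∂z0 = -0.009532

p = softmax(z) = [0.7214, 0.2654, 0.01321]
p2 = 0.01321, p0 = 0.7214

∂p2/∂z0 = -p2 × p0 = -0.01321 × 0.7214 = -0.009532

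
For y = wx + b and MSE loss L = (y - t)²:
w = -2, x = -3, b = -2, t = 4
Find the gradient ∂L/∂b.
∂L/∂b = 0

y = wx + b = (-2)(-3) + -2 = 4
∂L/∂y = 2(y - t) = 2(4 - 4) = 0
∂y/∂b = 1
∂L/∂b = ∂L/∂y · ∂y/∂b = 0 × 1 = 0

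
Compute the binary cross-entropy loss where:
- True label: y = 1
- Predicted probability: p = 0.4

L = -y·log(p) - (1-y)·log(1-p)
L = 0.9163

L = -1·log(0.4) - 0·log(0.6) = -log(0.4) = 0.9163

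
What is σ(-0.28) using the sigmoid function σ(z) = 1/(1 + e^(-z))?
0.4305

sigmoid(-0.28) = 1/(1 + e^(0.28)) = 1/(1 + 1.323) = 0.4305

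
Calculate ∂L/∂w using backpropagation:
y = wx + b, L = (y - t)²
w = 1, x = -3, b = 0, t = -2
∂L/∂w = 6

y = wx + b = (1)(-3) + 0 = -3
∂L/∂y = 2(y - t) = 2(-3 - -2) = -2
∂y/∂w = x = -3
∂L/∂w = ∂L/∂y · ∂y/∂w = -2 × -3 = 6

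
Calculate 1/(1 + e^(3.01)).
0.04698

sigmoid(-3.01) = 1/(1 + e^(3.01)) = 1/(1 + 20.29) = 0.04698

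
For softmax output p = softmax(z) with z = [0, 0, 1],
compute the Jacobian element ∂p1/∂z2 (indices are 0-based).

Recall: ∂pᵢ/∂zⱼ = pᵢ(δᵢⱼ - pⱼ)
∂p1/∂z2 = -0.1221

p = softmax(z) = [0.2119, 0.2119, 0.5761]
p1 = 0.2119, p2 = 0.5761

∂p1/∂z2 = -p1 × p2 = -0.2119 × 0.5761 = -0.1221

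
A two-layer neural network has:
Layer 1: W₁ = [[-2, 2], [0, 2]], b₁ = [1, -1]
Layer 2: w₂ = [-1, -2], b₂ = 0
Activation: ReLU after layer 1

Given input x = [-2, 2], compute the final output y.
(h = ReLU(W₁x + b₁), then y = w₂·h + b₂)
y = -15

Layer 1 pre-activation: z₁ = [9, 3]
After ReLU: h = [9, 3]
Layer 2 output: y = -1×9 + -2×3 + 0 = -15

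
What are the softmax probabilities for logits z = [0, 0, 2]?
p = [0.1065, 0.1065, 0.787]

exp(z) = [1, 1, 7.389]
Sum = 9.389
p = [0.1065, 0.1065, 0.787]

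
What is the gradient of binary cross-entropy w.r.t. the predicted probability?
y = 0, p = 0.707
∂L/∂p = 3.413

∂L/∂p = -y/p + (1-y)/(1-p) = 0 + 1/0.293 = 3.413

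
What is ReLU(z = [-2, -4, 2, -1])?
h = [0, 0, 2, 0]

ReLU applied element-wise: max(0,-2)=0, max(0,-4)=0, max(0,2)=2, max(0,-1)=0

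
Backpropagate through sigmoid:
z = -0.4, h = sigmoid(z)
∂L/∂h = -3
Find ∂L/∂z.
∂L/∂z = -0.7208

σ(-0.4) = 0.4013
σ'(-0.4) = σ(-0.4)(1 - σ(-0.4)) = 0.4013 × 0.5987 = 0.2403
∂L/∂z = ∂L/∂h · σ'(z) = -3 × 0.2403 = -0.7208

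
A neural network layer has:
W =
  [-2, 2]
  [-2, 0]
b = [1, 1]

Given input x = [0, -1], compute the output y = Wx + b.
y = [-1, 1]

Wx = [-2×0 + 2×-1, -2×0 + 0×-1]
   = [-2, 0]
y = Wx + b = [-2 + 1, 0 + 1] = [-1, 1]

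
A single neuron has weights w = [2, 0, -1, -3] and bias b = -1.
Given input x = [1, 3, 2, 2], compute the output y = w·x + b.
y = -7

y = (2)(1) + (0)(3) + (-1)(2) + (-3)(2) + -1 = -7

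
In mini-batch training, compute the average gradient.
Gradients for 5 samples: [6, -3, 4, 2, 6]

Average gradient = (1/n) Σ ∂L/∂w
Average gradient = 3

Average = (1/5)(6 + -3 + 4 + 2 + 6) = 15/5 = 3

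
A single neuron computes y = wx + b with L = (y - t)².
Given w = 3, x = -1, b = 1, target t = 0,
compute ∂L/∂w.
∂L/∂w = 4

y = wx + b = (3)(-1) + 1 = -2
∂L/∂y = 2(y - t) = 2(-2 - 0) = -4
∂y/∂w = x = -1
∂L/∂w = ∂L/∂y · ∂y/∂w = -4 × -1 = 4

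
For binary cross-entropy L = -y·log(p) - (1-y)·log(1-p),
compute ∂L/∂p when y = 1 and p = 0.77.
∂L/∂p = -1.299

∂L/∂p = -y/p + (1-y)/(1-p) = -1/0.77 + 0 = -1.299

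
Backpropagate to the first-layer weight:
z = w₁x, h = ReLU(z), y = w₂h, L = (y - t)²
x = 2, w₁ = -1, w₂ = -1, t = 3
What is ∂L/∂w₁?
∂L/∂w₁ = 0

Forward pass:
z = w₁x = -1×2 = -2
h = ReLU(-2) = 0
y = w₂h = -1×0 = 0

Backward pass:
∂L/∂y = 2(y - t) = 2(0 - 3) = -6
∂y/∂h = w₂ = -1
∂h/∂z = 0 (ReLU derivative)
∂z/∂w₁ = x = 2

∂L/∂w₁ = -6 × -1 × 0 × 2 = 0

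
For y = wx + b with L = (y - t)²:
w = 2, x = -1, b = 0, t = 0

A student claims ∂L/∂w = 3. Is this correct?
Incorrect

y = (2)(-1) + 0 = -2
∂L/∂y = 2(y - t) = 2(-2 - 0) = -4
∂y/∂w = x = -1
∂L/∂w = -4 × -1 = 4

Claimed value: 3
Incorrect: The correct gradient is 4.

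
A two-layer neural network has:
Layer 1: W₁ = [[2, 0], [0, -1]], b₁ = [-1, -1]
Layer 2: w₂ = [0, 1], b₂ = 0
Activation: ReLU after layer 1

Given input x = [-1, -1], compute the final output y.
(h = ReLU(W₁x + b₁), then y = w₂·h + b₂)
y = 0

Layer 1 pre-activation: z₁ = [-3, 0]
After ReLU: h = [0, 0]
Layer 2 output: y = 0×0 + 1×0 + 0 = 0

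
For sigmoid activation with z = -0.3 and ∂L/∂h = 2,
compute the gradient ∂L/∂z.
∂L/∂z = 0.4889

σ(-0.3) = 0.4256
σ'(-0.3) = σ(-0.3)(1 - σ(-0.3)) = 0.4256 × 0.5744 = 0.2445
∂L/∂z = ∂L/∂h · σ'(z) = 2 × 0.2445 = 0.4889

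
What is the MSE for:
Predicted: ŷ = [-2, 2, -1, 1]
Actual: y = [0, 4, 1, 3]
MSE = 4

MSE = (1/4)((-2-0)² + (2-4)² + (-1-1)² + (1-3)²) = (1/4)(4 + 4 + 4 + 4) = 4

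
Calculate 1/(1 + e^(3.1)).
0.04311

sigmoid(-3.1) = 1/(1 + e^(3.1)) = 1/(1 + 22.2) = 0.04311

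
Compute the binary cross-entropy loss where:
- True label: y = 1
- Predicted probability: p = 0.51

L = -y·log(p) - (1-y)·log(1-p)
L = 0.6733

L = -1·log(0.51) - 0·log(0.49) = -log(0.51) = 0.6733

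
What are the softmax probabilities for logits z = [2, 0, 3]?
p = [0.2595, 0.0351, 0.7054]

exp(z) = [7.389, 1, 20.09]
Sum = 28.47
p = [0.2595, 0.0351, 0.7054]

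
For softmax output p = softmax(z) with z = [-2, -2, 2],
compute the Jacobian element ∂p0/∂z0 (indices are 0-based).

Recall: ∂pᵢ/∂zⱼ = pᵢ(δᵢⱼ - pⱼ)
∂p0/∂z0 = 0.01736

p = softmax(z) = [0.01767, 0.01767, 0.9647]
p0 = 0.01767

∂p0/∂z0 = p0(1 - p0) = 0.01767 × (1 - 0.01767) = 0.01736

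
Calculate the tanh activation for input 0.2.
0.1974

tanh(0.2) = (e^(0.2) - e^(-0.2))/(e^(0.2) + e^(-0.2)) = 0.1974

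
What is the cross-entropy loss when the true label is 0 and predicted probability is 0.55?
L = 0.7985

L = -0·log(0.55) - 1·log(0.45) = -log(0.45) = 0.7985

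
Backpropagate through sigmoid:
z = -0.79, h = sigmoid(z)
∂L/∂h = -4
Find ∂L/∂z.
∂L/∂z = -0.8589

σ(-0.79) = 0.3122
σ'(-0.79) = σ(-0.79)(1 - σ(-0.79)) = 0.3122 × 0.6878 = 0.2147
∂L/∂z = ∂L/∂h · σ'(z) = -4 × 0.2147 = -0.8589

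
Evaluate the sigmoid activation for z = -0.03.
0.4925

sigmoid(-0.03) = 1/(1 + e^(0.03)) = 1/(1 + 1.03) = 0.4925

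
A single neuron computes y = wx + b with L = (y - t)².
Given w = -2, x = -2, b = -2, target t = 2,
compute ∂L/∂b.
∂L/∂b = 0

y = wx + b = (-2)(-2) + -2 = 2
∂L/∂y = 2(y - t) = 2(2 - 2) = 0
∂y/∂b = 1
∂L/∂b = ∂L/∂y · ∂y/∂b = 0 × 1 = 0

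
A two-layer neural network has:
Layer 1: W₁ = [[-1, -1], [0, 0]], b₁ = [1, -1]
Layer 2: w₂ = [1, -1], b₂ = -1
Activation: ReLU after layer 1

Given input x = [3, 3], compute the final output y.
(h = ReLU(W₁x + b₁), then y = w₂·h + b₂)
y = -1

Layer 1 pre-activation: z₁ = [-5, -1]
After ReLU: h = [0, 0]
Layer 2 output: y = 1×0 + -1×0 + -1 = -1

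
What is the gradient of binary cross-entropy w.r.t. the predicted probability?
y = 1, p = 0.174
∂L/∂p = -5.747

∂L/∂p = -y/p + (1-y)/(1-p) = -1/0.174 + 0 = -5.747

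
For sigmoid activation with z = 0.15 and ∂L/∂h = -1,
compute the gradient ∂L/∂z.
∂L/∂z = -0.2486

σ(0.15) = 0.5374
σ'(0.15) = σ(0.15)(1 - σ(0.15)) = 0.5374 × 0.4626 = 0.2486
∂L/∂z = ∂L/∂h · σ'(z) = -1 × 0.2486 = -0.2486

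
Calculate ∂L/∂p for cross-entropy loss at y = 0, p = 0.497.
∂L/∂p = 1.988

∂L/∂p = -y/p + (1-y)/(1-p) = 0 + 1/0.503 = 1.988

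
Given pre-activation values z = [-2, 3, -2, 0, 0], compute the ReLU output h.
h = [0, 3, 0, 0, 0]

ReLU applied element-wise: max(0,-2)=0, max(0,3)=3, max(0,-2)=0, max(0,0)=0, max(0,0)=0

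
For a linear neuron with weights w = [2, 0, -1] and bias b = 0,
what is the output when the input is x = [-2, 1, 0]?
y = -4

y = (2)(-2) + (0)(1) + (-1)(0) + 0 = -4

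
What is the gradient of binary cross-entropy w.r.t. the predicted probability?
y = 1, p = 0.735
∂L/∂p = -1.361

∂L/∂p = -y/p + (1-y)/(1-p) = -1/0.735 + 0 = -1.361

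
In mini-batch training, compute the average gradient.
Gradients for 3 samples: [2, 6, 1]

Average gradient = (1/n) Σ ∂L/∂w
Average gradient = 3

Average = (1/3)(2 + 6 + 1) = 9/3 = 3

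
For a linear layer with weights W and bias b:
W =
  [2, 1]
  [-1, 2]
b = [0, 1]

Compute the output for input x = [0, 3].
y = [3, 7]

Wx = [2×0 + 1×3, -1×0 + 2×3]
   = [3, 6]
y = Wx + b = [3 + 0, 6 + 1] = [3, 7]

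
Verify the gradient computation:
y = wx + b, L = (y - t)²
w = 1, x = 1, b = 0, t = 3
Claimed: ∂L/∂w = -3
Incorrect

y = (1)(1) + 0 = 1
∂L/∂y = 2(y - t) = 2(1 - 3) = -4
∂y/∂w = x = 1
∂L/∂w = -4 × 1 = -4

Claimed value: -3
Incorrect: The correct gradient is -4.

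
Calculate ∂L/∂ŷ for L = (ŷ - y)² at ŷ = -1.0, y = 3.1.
∂L/∂ŷ = -8.2

∂L/∂ŷ = 2(ŷ - y) = 2(-1.0 - 3.1) = 2(-4.1) = -8.2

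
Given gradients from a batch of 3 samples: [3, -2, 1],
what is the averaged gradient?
Average gradient = 0.6667

Average = (1/3)(3 + -2 + 1) = 2/3 = 0.6667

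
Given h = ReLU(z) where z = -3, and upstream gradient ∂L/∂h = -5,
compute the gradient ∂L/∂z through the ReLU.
∂L/∂z = 0

h = ReLU(-3) = 0
Since z < 0: ∂h/∂z = 0
∂L/∂z = ∂L/∂h · ∂h/∂z = -5 × 0 = 0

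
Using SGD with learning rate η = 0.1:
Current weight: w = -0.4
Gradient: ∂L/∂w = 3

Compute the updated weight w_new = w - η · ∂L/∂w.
w_new = -0.7

w_new = w - η·∂L/∂w = -0.4 - 0.1×(3) = -0.4 - (0.3) = -0.7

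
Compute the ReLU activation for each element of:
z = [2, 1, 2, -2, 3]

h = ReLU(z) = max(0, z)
h = [2, 1, 2, 0, 3]

ReLU applied element-wise: max(0,2)=2, max(0,1)=1, max(0,2)=2, max(0,-2)=0, max(0,3)=3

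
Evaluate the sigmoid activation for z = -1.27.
0.2193

sigmoid(-1.27) = 1/(1 + e^(1.27)) = 1/(1 + 3.561) = 0.2193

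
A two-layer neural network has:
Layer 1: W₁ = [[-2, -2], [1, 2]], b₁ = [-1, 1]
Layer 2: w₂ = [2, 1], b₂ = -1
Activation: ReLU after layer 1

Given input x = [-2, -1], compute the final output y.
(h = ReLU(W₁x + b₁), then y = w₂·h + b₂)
y = 9

Layer 1 pre-activation: z₁ = [5, -3]
After ReLU: h = [5, 0]
Layer 2 output: y = 2×5 + 1×0 + -1 = 9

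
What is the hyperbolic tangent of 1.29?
0.8591

tanh(1.29) = (e^(1.29) - e^(-1.29))/(e^(1.29) + e^(-1.29)) = 0.8591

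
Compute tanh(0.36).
0.3452

tanh(0.36) = (e^(0.36) - e^(-0.36))/(e^(0.36) + e^(-0.36)) = 0.3452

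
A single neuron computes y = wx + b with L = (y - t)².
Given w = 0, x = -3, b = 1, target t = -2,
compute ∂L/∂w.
∂L/∂w = -18

y = wx + b = (0)(-3) + 1 = 1
∂L/∂y = 2(y - t) = 2(1 - -2) = 6
∂y/∂w = x = -3
∂L/∂w = ∂L/∂y · ∂y/∂w = 6 × -3 = -18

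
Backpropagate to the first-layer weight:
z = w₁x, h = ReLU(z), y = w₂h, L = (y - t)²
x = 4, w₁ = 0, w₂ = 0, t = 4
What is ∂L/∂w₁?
∂L/∂w₁ = 0

Forward pass:
z = w₁x = 0×4 = 0
h = ReLU(0) = 0
y = w₂h = 0×0 = 0

Backward pass:
∂L/∂y = 2(y - t) = 2(0 - 4) = -8
∂y/∂h = w₂ = 0
∂h/∂z = 0 (ReLU derivative)
∂z/∂w₁ = x = 4

∂L/∂w₁ = -8 × 0 × 0 × 4 = 0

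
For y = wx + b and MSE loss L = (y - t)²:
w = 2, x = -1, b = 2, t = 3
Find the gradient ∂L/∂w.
∂L/∂w = 6

y = wx + b = (2)(-1) + 2 = 0
∂L/∂y = 2(y - t) = 2(0 - 3) = -6
∂y/∂w = x = -1
∂L/∂w = ∂L/∂y · ∂y/∂w = -6 × -1 = 6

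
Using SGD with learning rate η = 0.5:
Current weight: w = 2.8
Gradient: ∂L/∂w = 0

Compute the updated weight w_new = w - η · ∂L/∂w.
w_new = 2.8

w_new = w - η·∂L/∂w = 2.8 - 0.5×(0) = 2.8 - (0) = 2.8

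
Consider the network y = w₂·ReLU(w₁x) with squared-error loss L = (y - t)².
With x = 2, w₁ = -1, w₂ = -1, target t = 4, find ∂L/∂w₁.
∂L/∂w₁ = 0

Forward pass:
z = w₁x = -1×2 = -2
h = ReLU(-2) = 0
y = w₂h = -1×0 = 0

Backward pass:
∂L/∂y = 2(y - t) = 2(0 - 4) = -8
∂y/∂h = w₂ = -1
∂h/∂z = 0 (ReLU derivative)
∂z/∂w₁ = x = 2

∂L/∂w₁ = -8 × -1 × 0 × 2 = 0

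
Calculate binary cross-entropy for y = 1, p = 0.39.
L = 0.9416

L = -1·log(0.39) - 0·log(0.61) = -log(0.39) = 0.9416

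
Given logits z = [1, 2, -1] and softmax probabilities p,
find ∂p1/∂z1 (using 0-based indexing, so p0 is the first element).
∂p1/∂z1 = 0.2078

p = softmax(z) = [0.2595, 0.7054, 0.03512]
p1 = 0.7054

∂p1/∂z1 = p1(1 - p1) = 0.7054 × (1 - 0.7054) = 0.2078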